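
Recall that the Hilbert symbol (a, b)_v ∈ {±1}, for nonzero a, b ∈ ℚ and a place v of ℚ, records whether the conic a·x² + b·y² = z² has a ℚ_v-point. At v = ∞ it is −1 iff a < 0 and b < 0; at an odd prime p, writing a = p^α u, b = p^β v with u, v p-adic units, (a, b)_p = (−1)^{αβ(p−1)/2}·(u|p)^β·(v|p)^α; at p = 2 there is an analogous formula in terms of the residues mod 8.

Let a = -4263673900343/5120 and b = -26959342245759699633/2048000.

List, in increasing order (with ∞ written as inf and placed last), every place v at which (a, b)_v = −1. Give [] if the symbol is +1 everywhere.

(a, b) ≡ (-2635, -22165) mod (ℚ^×)²; places V = {2, 3, 5, 11, 13, 17, 31, 37, ∞}.
(a,b)_31: α=1, u≡10; β=1, v≡6 (mod 31); (10|31)=+1, (6|31)=-1; sign (−1)^1·+1^1·-1^1 = +1.
(a,b)_11: α=2, u≡1; β=3, v≡4 (mod 11); (1|11)=+1, (4|11)=+1; sign (−1)^0·+1^3·+1^2 = +1.
(a,b)_17: α=3, u≡16; β=6, v≡10 (mod 17); (16|17)=+1, (10|17)=-1; sign (−1)^0·+1^6·-1^3 = -1.
(a,b)_13: α=2, u≡12; β=3, v≡6 (mod 13); (12|13)=+1, (6|13)=-1; sign (−1)^0·+1^3·-1^2 = +1.
(a,b)_5: α=-1, u≡3; β=-3, v≡3 (mod 5); (3|5)=-1, (3|5)=-1; sign (−1)^0·-1^-3·-1^-1 = +1.
(a,b)_3: α=0, u≡2; β=2, v≡2 (mod 3); (2|3)=-1, (2|3)=-1; sign (−1)^0·-1^2·-1^0 = +1.
(a,b)_37: α=2, u≡20; β=2, v≡18 (mod 37); (20|37)=-1, (18|37)=-1; sign (−1)^0·-1^2·-1^2 = +1.
(a,b)_∞: sgn(-2635)=−, sgn(-22165)=−, so -1.
(a,b)_2: α=-10, β=-14; u≡5, v≡3 (mod 8); ε(u)ε(v)=0·1, αω(v)=-10·1, βω(u)=-14·1; sum ≡ 0  ⇒  +1.
(-2635, -22165 / ℚ) ramifies at {17, ∞}: a division algebra.

[17, inf]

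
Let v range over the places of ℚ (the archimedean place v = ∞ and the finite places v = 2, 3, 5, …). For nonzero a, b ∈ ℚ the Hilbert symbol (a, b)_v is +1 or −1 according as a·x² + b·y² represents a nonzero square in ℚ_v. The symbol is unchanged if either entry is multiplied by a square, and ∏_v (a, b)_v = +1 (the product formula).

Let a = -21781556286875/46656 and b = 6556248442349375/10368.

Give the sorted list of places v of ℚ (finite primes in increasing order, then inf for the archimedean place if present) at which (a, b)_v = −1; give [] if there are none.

[2, 7, 11, 43]

(a, b) ≡ (-11, 6622) mod (ℚ^×)²; places V = {2, 3, 5, 7, 11, 17, 43, ∞}.
(a,b)_17: α=2, u≡3; β=2, v≡8 (mod 17); (3|17)=-1, (8|17)=+1; sign (−1)^0·-1^2·+1^2 = +1.
(a,b)_11: α=3, u≡6; β=3, v≡2 (mod 11); (6|11)=-1, (2|11)=-1; sign (−1)^1·-1^3·-1^3 = -1.
(a,b)_3: α=-6, u≡1; β=-4, v≡1 (mod 3); (1|3)=+1, (1|3)=+1; sign (−1)^0·+1^-4·+1^-6 = +1.
(a,b)_43: α=2, u≡42; β=3, v≡10 (mod 43); (42|43)=-1, (10|43)=+1; sign (−1)^0·-1^3·+1^2 = -1.
(a,b)_∞: sgn(-11)=−, sgn(6622)=+, so +1.
(a,b)_7: α=2, u≡3; β=3, v≡4 (mod 7); (3|7)=-1, (4|7)=+1; sign (−1)^0·-1^3·+1^2 = -1.
(a,b)_2: α=-6, β=-7; u≡5, v≡7 (mod 8); ε(u)ε(v)=0·1, αω(v)=-6·0, βω(u)=-7·1; sum ≡ 1  ⇒  -1.
(a,b)_5: α=4, u≡1; β=4, v≡3 (mod 5); (1|5)=+1, (3|5)=-1; sign (−1)^0·+1^4·-1^4 = +1.
Ram(-11, 6622) = {2, 7, 11, 43}; no ℚ_2-point on the conic.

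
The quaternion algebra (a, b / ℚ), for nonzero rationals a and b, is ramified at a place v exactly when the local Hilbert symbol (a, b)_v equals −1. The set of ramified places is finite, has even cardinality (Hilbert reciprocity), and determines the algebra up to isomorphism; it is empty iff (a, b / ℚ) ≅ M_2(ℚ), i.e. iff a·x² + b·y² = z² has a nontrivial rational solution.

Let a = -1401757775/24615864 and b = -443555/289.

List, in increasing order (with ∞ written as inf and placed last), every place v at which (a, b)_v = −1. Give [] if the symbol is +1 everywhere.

[2, 23, 29, inf]

(a, b) ≡ (-7714, -443555) mod (ℚ^×)²; places V = {2, 3, 5, 7, 11, 13, 17, 19, 23, 29, ∞}.
(a,b)_5: α=2, u≡1; β=1, v≡1 (mod 5); (1|5)=+1, (1|5)=+1; sign (−1)^0·+1^1·+1^2 = +1.
(a,b)_11: α=2, u≡2; β=0, v≡3 (mod 11); (2|11)=-1, (3|11)=+1; sign (−1)^0·-1^0·+1^2 = +1.
(a,b)_29: α=3, u≡28; β=1, v≡12 (mod 29); (28|29)=+1, (12|29)=-1; sign (−1)^0·+1^1·-1^3 = -1.
(a,b)_19: α=1, u≡12; β=1, v≡11 (mod 19); (12|19)=-1, (11|19)=+1; sign (−1)^1·-1^1·+1^1 = +1.
(a,b)_2: α=-3, β=0; u≡7, v≡5 (mod 8); ε(u)ε(v)=1·0, αω(v)=-3·1, βω(u)=0·0; sum ≡ 1  ⇒  -1.
(a,b)_∞: sgn(-7714)=−, sgn(-443555)=−, so -1.
(a,b)_13: α=-2, u≡6; β=0, v≡6 (mod 13); (6|13)=-1, (6|13)=-1; sign (−1)^0·-1^0·-1^-2 = +1.
(a,b)_23: α=0, u≡5; β=1, v≡8 (mod 23); (5|23)=-1, (8|23)=+1; sign (−1)^0·-1^1·+1^0 = -1.
(a,b)_17: α=-2, u≡15; β=-2, v≡9 (mod 17); (15|17)=+1, (9|17)=+1; sign (−1)^0·+1^-2·+1^-2 = +1.
(a,b)_7: α=-1, u≡4; β=1, v≡3 (mod 7); (4|7)=+1, (3|7)=-1; sign (−1)^1·+1^1·-1^-1 = +1.
(a,b)_3: α=-2, u≡2; β=0, v≡1 (mod 3); (2|3)=-1, (1|3)=+1; sign (−1)^0·-1^0·+1^-2 = +1.
(-7714, -443555 / ℚ) ramifies at {2, 23, 29, ∞}: a division algebra.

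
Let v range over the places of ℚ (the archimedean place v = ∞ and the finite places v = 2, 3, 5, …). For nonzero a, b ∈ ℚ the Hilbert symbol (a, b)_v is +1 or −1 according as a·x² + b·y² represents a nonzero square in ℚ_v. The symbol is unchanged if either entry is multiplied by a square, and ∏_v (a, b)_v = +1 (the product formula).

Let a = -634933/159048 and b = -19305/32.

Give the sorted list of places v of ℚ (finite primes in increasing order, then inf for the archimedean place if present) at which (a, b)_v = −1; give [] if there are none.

Mod squares: a ≡ -26, b ≡ -4290. Check v ∈ {∞, 2, 3, 5, 11, 13, 17, 47}.
v=11: a=11^0·(≡2), b=11^1·(≡6) mod 11; (2|11)=-1, (6|11)=-1; (−1)^{0·1·5}·(-1)^1·(-1)^0 = -1.
v=3: a=3^-2·(≡1), b=3^3·(≡1) mod 3; (1|3)=+1, (1|3)=+1; (−1)^{-2·3·1}·(+1)^3·(+1)^-2 = +1.
v=∞: -26 < 0 and -4290 < 0  ⇒  (a,b)_∞ = -1.
v=5: a=5^0·(≡4), b=5^1·(≡2) mod 5; (4|5)=+1, (2|5)=-1; (−1)^{0·1·2}·(+1)^1·(-1)^0 = +1.
v=13: a=13^3·(≡6), b=13^1·(≡6) mod 13; (6|13)=-1, (6|13)=-1; (−1)^{3·1·6}·(-1)^1·(-1)^3 = +1.
v=17: a=17^2·(≡1), b=17^0·(≡5) mod 17; (1|17)=+1, (5|17)=-1; (−1)^{2·0·8}·(+1)^0·(-1)^2 = +1.
v=47: a=47^-2·(≡9), b=47^0·(≡18) mod 47; (9|47)=+1, (18|47)=+1; (−1)^{-2·0·23}·(+1)^0·(+1)^-2 = +1.
v=2: v_2(a)=-3, v_2(b)=-5; units ≡ 3, 7 (mod 8); ε·ε+αω+βω = 1·1+-3·0+-5·1 ≡ 0  ⇒  (a,b)_2 = +1.
Ram(-26, -4290) = {11, ∞}; no ℚ_11-point on the conic.

[11, inf]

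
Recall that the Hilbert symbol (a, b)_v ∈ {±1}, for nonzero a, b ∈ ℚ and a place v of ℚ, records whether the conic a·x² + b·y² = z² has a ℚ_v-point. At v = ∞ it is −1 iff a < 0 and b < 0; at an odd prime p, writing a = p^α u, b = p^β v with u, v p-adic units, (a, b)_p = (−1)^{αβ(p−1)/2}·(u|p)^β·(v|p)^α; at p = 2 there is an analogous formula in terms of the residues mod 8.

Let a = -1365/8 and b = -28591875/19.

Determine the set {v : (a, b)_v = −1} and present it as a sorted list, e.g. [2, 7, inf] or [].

Mod squares: a ≡ -2730, b ≡ -96577. Check v ∈ {∞, 2, 3, 5, 7, 13, 17, 19, 23}.
v=23: a=23^0·(≡22), b=23^1·(≡11) mod 23; (22|23)=-1, (11|23)=-1; (−1)^{0·1·11}·(-1)^1·(-1)^0 = -1.
v=5: a=5^1·(≡4), b=5^4·(≡2) mod 5; (4|5)=+1, (2|5)=-1; (−1)^{1·4·2}·(+1)^4·(-1)^1 = -1.
v=∞: -2730 < 0 and -96577 < 0  ⇒  (a,b)_∞ = -1.
v=17: a=17^0·(≡10), b=17^1·(≡10) mod 17; (10|17)=-1, (10|17)=-1; (−1)^{0·1·8}·(-1)^1·(-1)^0 = -1.
v=7: a=7^1·(≡1), b=7^0·(≡2) mod 7; (1|7)=+1, (2|7)=+1; (−1)^{1·0·3}·(+1)^0·(+1)^1 = +1.
v=2: v_2(a)=-3, v_2(b)=0; units ≡ 3, 7 (mod 8); ε·ε+αω+βω = 1·1+-3·0+0·1 ≡ 1  ⇒  (a,b)_2 = -1.
v=13: a=13^1·(≡8), b=13^1·(≡5) mod 13; (8|13)=-1, (5|13)=-1; (−1)^{1·1·6}·(-1)^1·(-1)^1 = +1.
v=3: a=3^1·(≡2), b=3^2·(≡2) mod 3; (2|3)=-1, (2|3)=-1; (−1)^{1·2·1}·(-1)^2·(-1)^1 = -1.
v=19: a=19^0·(≡17), b=19^-1·(≡9) mod 19; (17|19)=+1, (9|19)=+1; (−1)^{0·-1·9}·(+1)^-1·(+1)^0 = +1.
Ram(-2730, -96577) = {2, 3, 5, 17, 23, ∞}; no ℚ_2-point on the conic.

[2, 3, 5, 17, 23, inf]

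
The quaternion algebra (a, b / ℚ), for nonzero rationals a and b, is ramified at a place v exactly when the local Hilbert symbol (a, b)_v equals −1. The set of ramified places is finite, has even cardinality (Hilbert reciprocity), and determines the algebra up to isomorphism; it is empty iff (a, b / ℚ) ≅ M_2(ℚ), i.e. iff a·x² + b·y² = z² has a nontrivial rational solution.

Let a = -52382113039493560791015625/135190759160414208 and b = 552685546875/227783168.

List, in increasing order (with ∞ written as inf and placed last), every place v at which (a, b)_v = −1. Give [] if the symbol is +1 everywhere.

[2, 3, 5, 11]

Mod squares: a ≡ -3, b ≡ 2310. Check v ∈ {∞, 2, 3, 5, 7, 11, 17, 23, 29}.
v=3: a=3^-1·(≡2), b=3^1·(≡2) mod 3; (2|3)=-1, (2|3)=-1; (−1)^{-1·1·1}·(-1)^1·(-1)^-1 = -1.
v=11: a=11^4·(≡2), b=11^1·(≡1) mod 11; (2|11)=-1, (1|11)=+1; (−1)^{4·1·5}·(-1)^1·(+1)^4 = -1.
v=17: a=17^-2·(≡11), b=17^0·(≡8) mod 17; (11|17)=-1, (8|17)=+1; (−1)^{-2·0·8}·(-1)^0·(+1)^-2 = +1.
v=2: v_2(a)=-18, v_2(b)=-9; units ≡ 5, 3 (mod 8); ε·ε+αω+βω = 0·1+-18·1+-9·1 ≡ 1  ⇒  (a,b)_2 = -1.
v=29: a=29^-6·(≡11), b=29^-2·(≡12) mod 29; (11|29)=-1, (12|29)=-1; (−1)^{-6·-2·14}·(-1)^-2·(-1)^-6 = +1.
v=7: a=7^4·(≡2), b=7^3·(≡2) mod 7; (2|7)=+1, (2|7)=+1; (−1)^{4·3·3}·(+1)^3·(+1)^4 = +1.
v=∞: -3 < 0 and 2310 > 0  ⇒  (a,b)_∞ = +1.
v=5: a=5^26·(≡3), b=5^11·(≡3) mod 5; (3|5)=-1, (3|5)=-1; (−1)^{26·11·2}·(-1)^11·(-1)^26 = -1.
v=23: a=23^0·(≡7), b=23^-2·(≡15) mod 23; (7|23)=-1, (15|23)=-1; (−1)^{0·-2·11}·(-1)^-2·(-1)^0 = +1.
(-3, 2310 / ℚ) ramifies at {2, 3, 5, 11}: a division algebra.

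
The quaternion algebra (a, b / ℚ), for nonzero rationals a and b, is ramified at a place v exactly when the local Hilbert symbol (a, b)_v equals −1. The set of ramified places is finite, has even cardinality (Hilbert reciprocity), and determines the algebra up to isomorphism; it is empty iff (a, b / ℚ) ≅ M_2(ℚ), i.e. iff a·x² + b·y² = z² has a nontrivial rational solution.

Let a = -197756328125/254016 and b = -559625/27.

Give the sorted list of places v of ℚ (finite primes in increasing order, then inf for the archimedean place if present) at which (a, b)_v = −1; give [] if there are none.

[37, inf]

(a, b) ≡ (-5, -555) mod (ℚ^×)²; places V = {2, 3, 5, 7, 11, 37, 43, ∞}.
(a,b)_7: α=-2, u≡2; β=0, v≡3 (mod 7); (2|7)=+1, (3|7)=-1; sign (−1)^0·+1^0·-1^-2 = +1.
(a,b)_5: α=7, u≡4; β=3, v≡4 (mod 5); (4|5)=+1, (4|5)=+1; sign (−1)^0·+1^3·+1^7 = +1.
(a,b)_43: α=2, u≡23; β=0, v≡31 (mod 43); (23|43)=+1, (31|43)=+1; sign (−1)^0·+1^0·+1^2 = +1.
(a,b)_2: α=-6, β=0; u≡3, v≡5 (mod 8); ε(u)ε(v)=1·0, αω(v)=-6·1, βω(u)=0·1; sum ≡ 0  ⇒  +1.
(a,b)_∞: sgn(-5)=−, sgn(-555)=−, so -1.
(a,b)_37: α=2, u≡5; β=1, v≡14 (mod 37); (5|37)=-1, (14|37)=-1; sign (−1)^0·-1^1·-1^2 = -1.
(a,b)_11: α=0, u≡10; β=2, v≡10 (mod 11); (10|11)=-1, (10|11)=-1; sign (−1)^0·-1^2·-1^0 = +1.
(a,b)_3: α=-4, u≡1; β=-3, v≡1 (mod 3); (1|3)=+1, (1|3)=+1; sign (−1)^0·+1^-3·+1^-4 = +1.
|Ram(-5, -555)| = 2, even; anisotropic at {37, ∞}.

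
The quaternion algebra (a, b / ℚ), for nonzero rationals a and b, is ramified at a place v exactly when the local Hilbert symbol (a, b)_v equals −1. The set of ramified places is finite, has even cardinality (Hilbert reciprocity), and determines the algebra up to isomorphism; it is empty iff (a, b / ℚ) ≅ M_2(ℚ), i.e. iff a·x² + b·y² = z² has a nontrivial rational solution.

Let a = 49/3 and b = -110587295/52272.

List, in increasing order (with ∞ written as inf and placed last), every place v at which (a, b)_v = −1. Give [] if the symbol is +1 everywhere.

[2, 3, 5, 7]

Mod squares: a ≡ 3, b ≡ -1365. Check v ∈ {∞, 2, 3, 5, 7, 11, 13, 17, 29}.
v=17: a=17^0·(≡5), b=17^2·(≡12) mod 17; (5|17)=-1, (12|17)=-1; (−1)^{0·2·8}·(-1)^2·(-1)^0 = +1.
v=13: a=13^0·(≡12), b=13^1·(≡9) mod 13; (12|13)=+1, (9|13)=+1; (−1)^{0·1·6}·(+1)^1·(+1)^0 = +1.
v=5: a=5^0·(≡3), b=5^1·(≡3) mod 5; (3|5)=-1, (3|5)=-1; (−1)^{0·1·2}·(-1)^1·(-1)^0 = -1.
v=2: v_2(a)=0, v_2(b)=-4; units ≡ 3, 3 (mod 8); ε·ε+αω+βω = 1·1+0·1+-4·1 ≡ 1  ⇒  (a,b)_2 = -1.
v=7: a=7^2·(≡5), b=7^1·(≡1) mod 7; (5|7)=-1, (1|7)=+1; (−1)^{2·1·3}·(-1)^1·(+1)^2 = -1.
v=3: a=3^-1·(≡1), b=3^-3·(≡1) mod 3; (1|3)=+1, (1|3)=+1; (−1)^{-1·-3·1}·(+1)^-3·(+1)^-1 = -1.
v=∞: 3 > 0 and -1365 < 0  ⇒  (a,b)_∞ = +1.
v=29: a=29^0·(≡26), b=29^2·(≡18) mod 29; (26|29)=-1, (18|29)=-1; (−1)^{0·2·14}·(-1)^2·(-1)^0 = +1.
v=11: a=11^0·(≡9), b=11^-2·(≡2) mod 11; (9|11)=+1, (2|11)=-1; (−1)^{0·-2·5}·(+1)^-2·(-1)^0 = +1.
|Ram(3, -1365)| = 4, even; anisotropic at {2, 3, 5, 7}.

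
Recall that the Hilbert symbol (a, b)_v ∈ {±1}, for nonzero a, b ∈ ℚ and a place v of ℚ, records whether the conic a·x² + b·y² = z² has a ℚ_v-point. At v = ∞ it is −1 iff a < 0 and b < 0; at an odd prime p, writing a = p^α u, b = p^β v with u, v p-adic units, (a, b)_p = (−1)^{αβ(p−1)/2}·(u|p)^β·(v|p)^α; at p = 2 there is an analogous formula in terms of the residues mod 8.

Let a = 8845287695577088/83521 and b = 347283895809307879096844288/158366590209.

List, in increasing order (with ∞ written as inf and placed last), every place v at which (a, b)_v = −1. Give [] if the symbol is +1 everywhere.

Mod squares: a ≡ 7, b ≡ 7775978. Check v ∈ {∞, 2, 3, 7, 17, 19, 23, 31, 41, 47}.
v=23: a=23^2·(≡19), b=23^3·(≡4) mod 23; (19|23)=-1, (4|23)=+1; (−1)^{2·3·11}·(-1)^3·(+1)^2 = -1.
v=19: a=19^2·(≡4), b=19^3·(≡2) mod 19; (4|19)=+1, (2|19)=-1; (−1)^{2·3·9}·(+1)^3·(-1)^2 = +1.
v=∞: 7 > 0 and 7775978 > 0  ⇒  (a,b)_∞ = +1.
v=47: a=47^0·(≡32), b=47^2·(≡12) mod 47; (32|47)=+1, (12|47)=+1; (−1)^{0·2·23}·(+1)^2·(+1)^0 = +1.
v=3: a=3^0·(≡1), b=3^-8·(≡2) mod 3; (1|3)=+1, (2|3)=-1; (−1)^{0·-8·1}·(+1)^-8·(-1)^0 = +1.
v=41: a=41^2·(≡27), b=41^3·(≡16) mod 41; (27|41)=-1, (16|41)=+1; (−1)^{2·3·20}·(-1)^3·(+1)^2 = -1.
v=31: a=31^2·(≡4), b=31^3·(≡11) mod 31; (4|31)=+1, (11|31)=-1; (−1)^{2·3·15}·(+1)^3·(-1)^2 = +1.
v=7: a=7^1·(≡1), b=7^1·(≡6) mod 7; (1|7)=+1, (6|7)=-1; (−1)^{1·1·3}·(+1)^1·(-1)^1 = +1.
v=2: v_2(a)=12, v_2(b)=17; units ≡ 7, 5 (mod 8); ε·ε+αω+βω = 1·0+12·1+17·0 ≡ 0  ⇒  (a,b)_2 = +1.
v=17: a=17^-4·(≡5), b=17^-6·(≡4) mod 17; (5|17)=-1, (4|17)=+1; (−1)^{-4·-6·8}·(-1)^-6·(+1)^-4 = +1.
(7, 7775978 / ℚ) ramifies at {23, 41}: a division algebra.

[23, 41]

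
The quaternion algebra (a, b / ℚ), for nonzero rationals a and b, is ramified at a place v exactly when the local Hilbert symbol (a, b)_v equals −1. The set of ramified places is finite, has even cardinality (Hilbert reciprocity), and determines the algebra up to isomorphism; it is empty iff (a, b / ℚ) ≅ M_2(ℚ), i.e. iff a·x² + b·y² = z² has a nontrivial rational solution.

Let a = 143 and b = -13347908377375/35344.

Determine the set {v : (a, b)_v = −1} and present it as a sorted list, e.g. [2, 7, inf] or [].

(a, b) ≡ (143, -55) mod (ℚ^×)²; places V = {2, 5, 11, 13, 47, 53, ∞}.
(a,b)_∞: sgn(143)=+, sgn(-55)=−, so +1.
(a,b)_47: α=0, u≡2; β=-2, v≡31 (mod 47); (2|47)=+1, (31|47)=-1; sign (−1)^0·+1^-2·-1^0 = +1.
(a,b)_53: α=0, u≡37; β=2, v≡31 (mod 53); (37|53)=+1, (31|53)=-1; sign (−1)^0·+1^2·-1^0 = +1.
(a,b)_5: α=0, u≡3; β=3, v≡4 (mod 5); (3|5)=-1, (4|5)=+1; sign (−1)^0·-1^3·+1^0 = -1.
(a,b)_13: α=1, u≡11; β=4, v≡9 (mod 13); (11|13)=-1, (9|13)=+1; sign (−1)^0·-1^4·+1^1 = +1.
(a,b)_2: α=0, β=-4; u≡7, v≡1 (mod 8); ε(u)ε(v)=1·0, αω(v)=0·0, βω(u)=-4·0; sum ≡ 0  ⇒  +1.
(a,b)_11: α=1, u≡2; β=3, v≡8 (mod 11); (2|11)=-1, (8|11)=-1; sign (−1)^1·-1^3·-1^1 = -1.
|Ram(143, -55)| = 2, even; anisotropic at {5, 11}.

[5, 11]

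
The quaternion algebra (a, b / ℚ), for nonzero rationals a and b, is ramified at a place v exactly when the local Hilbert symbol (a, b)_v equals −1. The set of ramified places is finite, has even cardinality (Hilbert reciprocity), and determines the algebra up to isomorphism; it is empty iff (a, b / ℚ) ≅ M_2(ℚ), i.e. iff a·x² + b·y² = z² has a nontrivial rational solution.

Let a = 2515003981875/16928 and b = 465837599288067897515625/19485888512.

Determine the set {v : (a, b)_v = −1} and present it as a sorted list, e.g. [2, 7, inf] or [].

(a, b) ≡ (38, 17) mod (ℚ^×)²; places V = {2, 3, 5, 7, 11, 13, 17, 19, 23, 31, ∞}.
(a,b)_19: α=1, u≡2; β=2, v≡16 (mod 19); (2|19)=-1, (16|19)=+1; sign (−1)^0·-1^2·+1^1 = +1.
(a,b)_13: α=0, u≡4; β=2, v≡10 (mod 13); (4|13)=+1, (10|13)=+1; sign (−1)^0·+1^2·+1^0 = +1.
(a,b)_5: α=4, u≡2; β=6, v≡3 (mod 5); (2|5)=-1, (3|5)=-1; sign (−1)^0·-1^6·-1^4 = +1.
(a,b)_23: α=-2, u≡5; β=-4, v≡10 (mod 23); (5|23)=-1, (10|23)=-1; sign (−1)^0·-1^-4·-1^-2 = +1.
(a,b)_31: α=0, u≡10; β=2, v≡11 (mod 31); (10|31)=+1, (11|31)=-1; sign (−1)^0·+1^2·-1^0 = +1.
(a,b)_∞: sgn(38)=+, sgn(17)=+, so +1.
(a,b)_11: α=2, u≡1; β=2, v≡7 (mod 11); (1|11)=+1, (7|11)=-1; sign (−1)^0·+1^2·-1^2 = +1.
(a,b)_17: α=0, u≡2; β=-1, v≡4 (mod 17); (2|17)=+1, (4|17)=+1; sign (−1)^0·+1^-1·+1^0 = +1.
(a,b)_7: α=4, u≡3; β=8, v≡5 (mod 7); (3|7)=-1, (5|7)=-1; sign (−1)^0·-1^8·-1^4 = +1.
(a,b)_2: α=-5, β=-12; u≡3, v≡1 (mod 8); ε(u)ε(v)=1·0, αω(v)=-5·0, βω(u)=-12·1; sum ≡ 0  ⇒  +1.
(a,b)_3: α=6, u≡2; β=6, v≡2 (mod 3); (2|3)=-1, (2|3)=-1; sign (−1)^0·-1^6·-1^6 = +1.
Ram(a, b) = ∅: the form 38·x² + 17·y² − z² is isotropic over every ℚ_v, so by Hasse–Minkowski it is isotropic over ℚ.

[]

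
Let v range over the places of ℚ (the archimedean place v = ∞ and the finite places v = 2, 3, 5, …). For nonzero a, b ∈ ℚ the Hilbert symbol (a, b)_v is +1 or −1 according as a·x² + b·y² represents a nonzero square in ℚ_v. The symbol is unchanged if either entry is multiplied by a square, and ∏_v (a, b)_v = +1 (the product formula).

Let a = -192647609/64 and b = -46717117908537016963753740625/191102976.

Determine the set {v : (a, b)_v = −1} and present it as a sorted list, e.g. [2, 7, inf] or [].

(a, b) ≡ (-1592129, -31465) mod (ℚ^×)²; places V = {2, 3, 5, 7, 11, 23, 29, 31, ∞}.
(a,b)_31: α=1, u≡19; β=3, v≡5 (mod 31); (19|31)=+1, (5|31)=+1; sign (−1)^1·+1^3·+1^1 = -1.
(a,b)_5: α=0, u≡4; β=5, v≡3 (mod 5); (4|5)=+1, (3|5)=-1; sign (−1)^0·+1^5·-1^0 = +1.
(a,b)_29: α=1, u≡16; β=3, v≡8 (mod 29); (16|29)=+1, (8|29)=-1; sign (−1)^0·+1^3·-1^1 = -1.
(a,b)_∞: sgn(-1592129)=−, sgn(-31465)=−, so -1.
(a,b)_23: α=1, u≡10; β=4, v≡7 (mod 23); (10|23)=-1, (7|23)=-1; sign (−1)^0·-1^4·-1^1 = -1.
(a,b)_2: α=-6, β=-18; u≡7, v≡7 (mod 8); ε(u)ε(v)=1·1, αω(v)=-6·0, βω(u)=-18·0; sum ≡ 1  ⇒  -1.
(a,b)_11: α=3, u≡6; β=8, v≡6 (mod 11); (6|11)=-1, (6|11)=-1; sign (−1)^0·-1^8·-1^3 = -1.
(a,b)_7: α=1, u≡1; β=3, v≡5 (mod 7); (1|7)=+1, (5|7)=-1; sign (−1)^1·+1^3·-1^1 = +1.
(a,b)_3: α=0, u≡1; β=-6, v≡2 (mod 3); (1|3)=+1, (2|3)=-1; sign (−1)^0·+1^-6·-1^0 = +1.
(-1592129, -31465 / ℚ) ramifies at {2, 11, 23, 29, 31, ∞}: a division algebra.

[2, 11, 23, 29, 31, inf]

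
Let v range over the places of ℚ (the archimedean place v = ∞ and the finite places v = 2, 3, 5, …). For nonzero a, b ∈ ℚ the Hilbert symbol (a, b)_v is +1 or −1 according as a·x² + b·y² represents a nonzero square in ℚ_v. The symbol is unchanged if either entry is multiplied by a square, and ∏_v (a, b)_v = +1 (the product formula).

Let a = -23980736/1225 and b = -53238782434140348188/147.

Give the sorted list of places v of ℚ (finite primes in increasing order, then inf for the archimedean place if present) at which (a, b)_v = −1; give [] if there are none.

Mod squares: a ≡ -374699, b ≡ -284396541. Check v ∈ {∞, 2, 3, 5, 7, 11, 13, 19, 23, 37, 41}.
v=19: a=19^1·(≡5), b=19^3·(≡18) mod 19; (5|19)=+1, (18|19)=-1; (−1)^{1·3·9}·(+1)^3·(-1)^1 = +1.
v=5: a=5^-2·(≡1), b=5^0·(≡1) mod 5; (1|5)=+1, (1|5)=+1; (−1)^{-2·0·2}·(+1)^0·(+1)^-2 = +1.
v=11: a=11^0·(≡3), b=11^1·(≡4) mod 11; (3|11)=+1, (4|11)=+1; (−1)^{0·1·5}·(+1)^1·(+1)^0 = +1.
v=2: v_2(a)=6, v_2(b)=2; units ≡ 5, 3 (mod 8); ε·ε+αω+βω = 0·1+6·1+2·1 ≡ 0  ⇒  (a,b)_2 = +1.
v=23: a=23^0·(≡5), b=23^1·(≡2) mod 23; (5|23)=-1, (2|23)=+1; (−1)^{0·1·11}·(-1)^1·(+1)^0 = -1.
v=3: a=3^0·(≡1), b=3^-1·(≡1) mod 3; (1|3)=+1, (1|3)=+1; (−1)^{0·-1·1}·(+1)^-1·(+1)^0 = +1.
v=13: a=13^1·(≡5), b=13^3·(≡4) mod 13; (5|13)=-1, (4|13)=+1; (−1)^{1·3·6}·(-1)^3·(+1)^1 = -1.
v=41: a=41^1·(≡39), b=41^3·(≡20) mod 41; (39|41)=+1, (20|41)=+1; (−1)^{1·3·20}·(+1)^3·(+1)^1 = +1.
v=7: a=7^-2·(≡1), b=7^-2·(≡6) mod 7; (1|7)=+1, (6|7)=-1; (−1)^{-2·-2·3}·(+1)^-2·(-1)^-2 = +1.
v=37: a=37^1·(≡28), b=37^3·(≡13) mod 37; (28|37)=+1, (13|37)=-1; (−1)^{1·3·18}·(+1)^3·(-1)^1 = -1.
v=∞: -374699 < 0 and -284396541 < 0  ⇒  (a,b)_∞ = -1.
Ram(-374699, -284396541) = {13, 23, 37, ∞}; no ℚ_13-point on the conic.

[13, 23, 37, inf]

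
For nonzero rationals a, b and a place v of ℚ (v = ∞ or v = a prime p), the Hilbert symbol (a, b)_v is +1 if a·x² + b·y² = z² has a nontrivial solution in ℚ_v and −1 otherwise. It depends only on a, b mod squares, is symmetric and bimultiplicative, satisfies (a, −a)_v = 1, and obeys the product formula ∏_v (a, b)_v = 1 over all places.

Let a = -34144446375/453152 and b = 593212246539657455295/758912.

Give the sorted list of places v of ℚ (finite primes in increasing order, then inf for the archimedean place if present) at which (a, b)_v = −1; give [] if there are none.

Mod squares: a ≡ -3746990, b ≡ 190. Check v ∈ {∞, 2, 3, 5, 7, 11, 13, 17, 19, 37, 41}.
v=3: a=3^6·(≡1), b=3^6·(≡1) mod 3; (1|3)=+1, (1|3)=+1; (−1)^{6·6·1}·(+1)^6·(+1)^6 = +1.
v=7: a=7^-2·(≡3), b=7^-2·(≡1) mod 7; (3|7)=-1, (1|7)=+1; (−1)^{-2·-2·3}·(-1)^-2·(+1)^-2 = +1.
v=13: a=13^1·(≡8), b=13^4·(≡11) mod 13; (8|13)=-1, (11|13)=-1; (−1)^{1·4·6}·(-1)^4·(-1)^1 = -1.
v=11: a=11^0·(≡7), b=11^-2·(≡1) mod 11; (7|11)=-1, (1|11)=+1; (−1)^{0·-2·5}·(-1)^-2·(+1)^0 = +1.
v=17: a=17^-2·(≡6), b=17^0·(≡10) mod 17; (6|17)=-1, (10|17)=-1; (−1)^{-2·0·8}·(-1)^0·(-1)^-2 = +1.
v=∞: -3746990 < 0 and 190 > 0  ⇒  (a,b)_∞ = +1.
v=37: a=37^1·(≡12), b=37^2·(≡35) mod 37; (12|37)=+1, (35|37)=-1; (−1)^{1·2·18}·(+1)^2·(-1)^1 = -1.
v=19: a=19^1·(≡10), b=19^5·(≡14) mod 19; (10|19)=-1, (14|19)=-1; (−1)^{1·5·9}·(-1)^5·(-1)^1 = -1.
v=41: a=41^1·(≡21), b=41^2·(≡7) mod 41; (21|41)=+1, (7|41)=-1; (−1)^{1·2·20}·(+1)^2·(-1)^1 = -1.
v=5: a=5^3·(≡2), b=5^1·(≡2) mod 5; (2|5)=-1, (2|5)=-1; (−1)^{3·1·2}·(-1)^1·(-1)^3 = +1.
v=2: v_2(a)=-5, v_2(b)=-7; units ≡ 1, 7 (mod 8); ε·ε+αω+βω = 0·1+-5·0+-7·0 ≡ 0  ⇒  (a,b)_2 = +1.
|Ram(-3746990, 190)| = 4, even; anisotropic at {13, 19, 37, 41}.

[13, 19, 37, 41]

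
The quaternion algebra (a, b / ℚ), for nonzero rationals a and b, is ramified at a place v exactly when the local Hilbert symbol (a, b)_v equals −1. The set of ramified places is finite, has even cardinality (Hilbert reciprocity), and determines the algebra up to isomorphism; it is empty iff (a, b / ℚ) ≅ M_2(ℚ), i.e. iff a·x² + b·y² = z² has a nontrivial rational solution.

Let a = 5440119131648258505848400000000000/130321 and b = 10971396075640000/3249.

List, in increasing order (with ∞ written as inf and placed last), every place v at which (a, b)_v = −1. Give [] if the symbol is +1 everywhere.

[2, 7]

Mod squares: a ≡ 4290, b ≡ 91. Check v ∈ {∞, 2, 3, 5, 7, 11, 13, 19, 23, 31}.
v=11: a=11^3·(≡5), b=11^2·(≡5) mod 11; (5|11)=+1, (5|11)=+1; (−1)^{3·2·5}·(+1)^2·(+1)^3 = +1.
v=5: a=5^11·(≡2), b=5^4·(≡1) mod 5; (2|5)=-1, (1|5)=+1; (−1)^{11·4·2}·(-1)^4·(+1)^11 = +1.
v=2: v_2(a)=13, v_2(b)=6; units ≡ 1, 3 (mod 8); ε·ε+αω+βω = 0·1+13·1+6·0 ≡ 1  ⇒  (a,b)_2 = -1.
v=31: a=31^2·(≡15), b=31^2·(≡12) mod 31; (15|31)=-1, (12|31)=-1; (−1)^{2·2·15}·(-1)^2·(-1)^2 = +1.
v=3: a=3^1·(≡2), b=3^-2·(≡1) mod 3; (2|3)=-1, (1|3)=+1; (−1)^{1·-2·1}·(-1)^-2·(+1)^1 = +1.
v=23: a=23^4·(≡8), b=23^2·(≡22) mod 23; (8|23)=+1, (22|23)=-1; (−1)^{4·2·11}·(+1)^2·(-1)^4 = +1.
v=7: a=7^8·(≡6), b=7^3·(≡3) mod 7; (6|7)=-1, (3|7)=-1; (−1)^{8·3·3}·(-1)^3·(-1)^8 = -1.
v=13: a=13^3·(≡7), b=13^1·(≡2) mod 13; (7|13)=-1, (2|13)=-1; (−1)^{3·1·6}·(-1)^1·(-1)^3 = +1.
v=19: a=19^-4·(≡12), b=19^-2·(≡10) mod 19; (12|19)=-1, (10|19)=-1; (−1)^{-4·-2·9}·(-1)^-2·(-1)^-4 = +1.
v=∞: 4290 > 0 and 91 > 0  ⇒  (a,b)_∞ = +1.
(4290, 91 / ℚ) ramifies at {2, 7}: a division algebra.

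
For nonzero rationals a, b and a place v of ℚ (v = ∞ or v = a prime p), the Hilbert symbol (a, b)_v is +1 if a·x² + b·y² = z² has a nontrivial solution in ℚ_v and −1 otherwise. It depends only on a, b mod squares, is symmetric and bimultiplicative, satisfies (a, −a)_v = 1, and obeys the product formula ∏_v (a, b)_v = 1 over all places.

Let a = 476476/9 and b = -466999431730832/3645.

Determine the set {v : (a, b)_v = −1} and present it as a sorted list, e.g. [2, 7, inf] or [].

[2, 13]

(a, b) ≡ (2431, -85) mod (ℚ^×)²; places V = {2, 3, 5, 7, 11, 13, 17, ∞}.
(a,b)_17: α=1, u≡7; β=3, v≡5 (mod 17); (7|17)=-1, (5|17)=-1; sign (−1)^0·-1^3·-1^1 = +1.
(a,b)_13: α=1, u≡2; β=2, v≡11 (mod 13); (2|13)=-1, (11|13)=-1; sign (−1)^0·-1^2·-1^1 = -1.
(a,b)_3: α=-2, u≡1; β=-6, v≡2 (mod 3); (1|3)=+1, (2|3)=-1; sign (−1)^0·+1^-6·-1^-2 = +1.
(a,b)_7: α=2, u≡4; β=4, v≡3 (mod 7); (4|7)=+1, (3|7)=-1; sign (−1)^0·+1^4·-1^2 = +1.
(a,b)_11: α=1, u≡1; β=4, v≡5 (mod 11); (1|11)=+1, (5|11)=+1; sign (−1)^0·+1^4·+1^1 = +1.
(a,b)_5: α=0, u≡4; β=-1, v≡2 (mod 5); (4|5)=+1, (2|5)=-1; sign (−1)^0·+1^-1·-1^0 = +1.
(a,b)_∞: sgn(2431)=+, sgn(-85)=−, so +1.
(a,b)_2: α=2, β=4; u≡7, v≡3 (mod 8); ε(u)ε(v)=1·1, αω(v)=2·1, βω(u)=4·0; sum ≡ 1  ⇒  -1.
Ram(2431, -85) = {2, 13}; no ℚ_2-point on the conic.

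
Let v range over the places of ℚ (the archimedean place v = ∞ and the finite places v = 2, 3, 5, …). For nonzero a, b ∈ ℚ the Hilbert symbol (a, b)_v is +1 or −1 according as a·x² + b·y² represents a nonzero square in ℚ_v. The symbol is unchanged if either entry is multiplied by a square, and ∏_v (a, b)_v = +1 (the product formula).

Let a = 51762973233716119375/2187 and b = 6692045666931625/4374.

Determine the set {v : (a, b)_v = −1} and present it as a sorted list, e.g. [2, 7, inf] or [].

[2, 5, 7, 11]

(a, b) ≡ (7293, 2310) mod (ℚ^×)²; places V = {2, 3, 5, 7, 11, 13, 17, ∞}.
(a,b)_13: α=3, u≡8; β=2, v≡3 (mod 13); (8|13)=-1, (3|13)=+1; sign (−1)^0·-1^2·+1^3 = +1.
(a,b)_7: α=8, u≡3; β=7, v≡2 (mod 7); (3|7)=-1, (2|7)=+1; sign (−1)^0·-1^7·+1^8 = -1.
(a,b)_∞: sgn(7293)=+, sgn(2310)=+, so +1.
(a,b)_5: α=4, u≡3; β=3, v≡2 (mod 5); (3|5)=-1, (2|5)=-1; sign (−1)^0·-1^3·-1^4 = -1.
(a,b)_2: α=0, β=-1; u≡5, v≡3 (mod 8); ε(u)ε(v)=0·1, αω(v)=0·1, βω(u)=-1·1; sum ≡ 1  ⇒  -1.
(a,b)_17: α=3, u≡15; β=2, v≡13 (mod 17); (15|17)=+1, (13|17)=+1; sign (−1)^0·+1^2·+1^3 = +1.
(a,b)_3: α=-7, u≡1; β=-7, v≡2 (mod 3); (1|3)=+1, (2|3)=-1; sign (−1)^1·+1^-7·-1^-7 = +1.
(a,b)_11: α=3, u≡9; β=3, v≡5 (mod 11); (9|11)=+1, (5|11)=+1; sign (−1)^1·+1^3·+1^3 = -1.
|Ram(7293, 2310)| = 4, even; anisotropic at {2, 5, 7, 11}.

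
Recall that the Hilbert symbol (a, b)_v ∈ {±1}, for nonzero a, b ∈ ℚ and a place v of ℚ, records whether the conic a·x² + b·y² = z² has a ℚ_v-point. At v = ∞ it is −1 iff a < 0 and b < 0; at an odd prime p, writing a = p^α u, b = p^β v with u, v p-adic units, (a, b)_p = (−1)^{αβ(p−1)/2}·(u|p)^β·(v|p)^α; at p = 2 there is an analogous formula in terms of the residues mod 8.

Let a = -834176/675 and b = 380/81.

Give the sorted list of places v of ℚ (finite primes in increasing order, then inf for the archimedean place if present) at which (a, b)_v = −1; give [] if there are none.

[3, 5]

(a, b) ≡ (-798, 95) mod (ℚ^×)²; places V = {2, 3, 5, 7, 19, ∞}.
(a,b)_∞: sgn(-798)=−, sgn(95)=+, so +1.
(a,b)_19: α=1, u≡10; β=1, v≡4 (mod 19); (10|19)=-1, (4|19)=+1; sign (−1)^1·-1^1·+1^1 = +1.
(a,b)_2: α=7, β=2; u≡1, v≡7 (mod 8); ε(u)ε(v)=0·1, αω(v)=7·0, βω(u)=2·0; sum ≡ 0  ⇒  +1.
(a,b)_7: α=3, u≡6; β=0, v≡4 (mod 7); (6|7)=-1, (4|7)=+1; sign (−1)^0·-1^0·+1^3 = +1.
(a,b)_5: α=-2, u≡2; β=1, v≡1 (mod 5); (2|5)=-1, (1|5)=+1; sign (−1)^0·-1^1·+1^-2 = -1.
(a,b)_3: α=-3, u≡1; β=-4, v≡2 (mod 3); (1|3)=+1, (2|3)=-1; sign (−1)^0·+1^-4·-1^-3 = -1.
(-798, 95 / ℚ) ramifies at {3, 5}: a division algebra.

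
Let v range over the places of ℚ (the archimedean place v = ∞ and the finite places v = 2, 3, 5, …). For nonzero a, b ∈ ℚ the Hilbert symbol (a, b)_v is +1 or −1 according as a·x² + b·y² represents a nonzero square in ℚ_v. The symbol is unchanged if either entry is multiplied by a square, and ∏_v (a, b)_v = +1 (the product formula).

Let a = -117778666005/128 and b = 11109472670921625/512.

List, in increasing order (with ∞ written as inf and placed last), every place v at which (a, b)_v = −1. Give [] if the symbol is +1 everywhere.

Mod squares: a ≡ -10010, b ≡ 130. Check v ∈ {∞, 2, 3, 5, 7, 11, 13}.
v=13: a=13^1·(≡3), b=13^1·(≡12) mod 13; (3|13)=+1, (12|13)=+1; (−1)^{1·1·6}·(+1)^1·(+1)^1 = +1.
v=∞: -10010 < 0 and 130 > 0  ⇒  (a,b)_∞ = +1.
v=11: a=11^3·(≡1), b=11^4·(≡4) mod 11; (1|11)=+1, (4|11)=+1; (−1)^{3·4·5}·(+1)^4·(+1)^3 = +1.
v=2: v_2(a)=-7, v_2(b)=-9; units ≡ 3, 1 (mod 8); ε·ε+αω+βω = 1·0+-7·0+-9·1 ≡ 1  ⇒  (a,b)_2 = -1.
v=3: a=3^4·(≡1), b=3^4·(≡1) mod 3; (1|3)=+1, (1|3)=+1; (−1)^{4·4·1}·(+1)^4·(+1)^4 = +1.
v=5: a=5^1·(≡3), b=5^3·(≡4) mod 5; (3|5)=-1, (4|5)=+1; (−1)^{1·3·2}·(-1)^3·(+1)^1 = -1.
v=7: a=7^5·(≡3), b=7^8·(≡2) mod 7; (3|7)=-1, (2|7)=+1; (−1)^{5·8·3}·(-1)^8·(+1)^5 = +1.
(-10010, 130 / ℚ) ramifies at {2, 5}: a division algebra.

[2, 5]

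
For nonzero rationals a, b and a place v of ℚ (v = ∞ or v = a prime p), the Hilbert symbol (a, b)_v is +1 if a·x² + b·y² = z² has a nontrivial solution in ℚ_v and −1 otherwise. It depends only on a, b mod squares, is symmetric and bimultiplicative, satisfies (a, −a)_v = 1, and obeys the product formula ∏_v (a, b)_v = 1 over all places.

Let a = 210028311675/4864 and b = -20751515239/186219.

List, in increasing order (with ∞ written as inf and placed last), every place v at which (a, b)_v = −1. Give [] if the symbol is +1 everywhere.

Mod squares: a ≡ 12673, b ≡ -164749. Check v ∈ {∞, 2, 3, 5, 7, 11, 13, 17, 19, 23, 29}.
v=29: a=29^1·(≡14), b=29^1·(≡26) mod 29; (14|29)=-1, (26|29)=-1; (−1)^{1·1·14}·(-1)^1·(-1)^1 = +1.
v=∞: 12673 > 0 and -164749 < 0  ⇒  (a,b)_∞ = +1.
v=13: a=13^4·(≡2), b=13^3·(≡7) mod 13; (2|13)=-1, (7|13)=-1; (−1)^{4·3·6}·(-1)^3·(-1)^4 = -1.
v=7: a=7^2·(≡5), b=7^2·(≡5) mod 7; (5|7)=-1, (5|7)=-1; (−1)^{2·2·3}·(-1)^2·(-1)^2 = +1.
v=11: a=11^0·(≡3), b=11^-2·(≡4) mod 11; (3|11)=+1, (4|11)=+1; (−1)^{0·-2·5}·(+1)^-2·(+1)^0 = +1.
v=23: a=23^1·(≡20), b=23^1·(≡4) mod 23; (20|23)=-1, (4|23)=+1; (−1)^{1·1·11}·(-1)^1·(+1)^1 = +1.
v=17: a=17^0·(≡1), b=17^2·(≡15) mod 17; (1|17)=+1, (15|17)=+1; (−1)^{0·2·8}·(+1)^2·(+1)^0 = +1.
v=3: a=3^2·(≡1), b=3^-4·(≡2) mod 3; (1|3)=+1, (2|3)=-1; (−1)^{2·-4·1}·(+1)^-4·(-1)^2 = +1.
v=5: a=5^2·(≡3), b=5^0·(≡4) mod 5; (3|5)=-1, (4|5)=+1; (−1)^{2·0·2}·(-1)^0·(+1)^2 = +1.
v=2: v_2(a)=-8, v_2(b)=0; units ≡ 1, 3 (mod 8); ε·ε+αω+βω = 0·1+-8·1+0·0 ≡ 0  ⇒  (a,b)_2 = +1.
v=19: a=19^-1·(≡15), b=19^-1·(≡10) mod 19; (15|19)=-1, (10|19)=-1; (−1)^{-1·-1·9}·(-1)^-1·(-1)^-1 = -1.
|Ram(12673, -164749)| = 2, even; anisotropic at {13, 19}.

[13, 19]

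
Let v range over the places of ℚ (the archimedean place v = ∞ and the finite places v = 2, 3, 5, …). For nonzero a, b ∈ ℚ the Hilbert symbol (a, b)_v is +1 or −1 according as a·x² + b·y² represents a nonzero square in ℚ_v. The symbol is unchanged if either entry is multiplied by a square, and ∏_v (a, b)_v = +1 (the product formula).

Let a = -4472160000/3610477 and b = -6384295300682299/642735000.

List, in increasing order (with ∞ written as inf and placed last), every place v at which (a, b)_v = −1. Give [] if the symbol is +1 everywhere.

[2, 3, 7, inf]

Mod squares: a ≡ -3003, b ≡ -546. Check v ∈ {∞, 2, 3, 5, 7, 11, 13, 17, 23, 29, 31}.
v=23: a=23^0·(≡11), b=23^-2·(≡8) mod 23; (11|23)=-1, (8|23)=+1; (−1)^{0·-2·11}·(-1)^-2·(+1)^0 = +1.
v=3: a=3^1·(≡1), b=3^-5·(≡1) mod 3; (1|3)=+1, (1|3)=+1; (−1)^{1·-5·1}·(+1)^-5·(+1)^1 = -1.
v=11: a=11^3·(≡8), b=11^6·(≡5) mod 11; (8|11)=-1, (5|11)=+1; (−1)^{3·6·5}·(-1)^6·(+1)^3 = +1.
v=∞: -3003 < 0 and -546 < 0  ⇒  (a,b)_∞ = -1.
v=29: a=29^0·(≡1), b=29^2·(≡24) mod 29; (1|29)=+1, (24|29)=+1; (−1)^{0·2·14}·(+1)^2·(+1)^0 = +1.
v=2: v_2(a)=8, v_2(b)=-3; units ≡ 5, 7 (mod 8); ε·ε+αω+βω = 0·1+8·0+-3·1 ≡ 1  ⇒  (a,b)_2 = -1.
v=31: a=31^-2·(≡1), b=31^2·(≡6) mod 31; (1|31)=+1, (6|31)=-1; (−1)^{-2·2·15}·(+1)^2·(-1)^-2 = +1.
v=17: a=17^-2·(≡11), b=17^0·(≡9) mod 17; (11|17)=-1, (9|17)=+1; (−1)^{-2·0·8}·(-1)^0·(+1)^-2 = +1.
v=7: a=7^1·(≡6), b=7^3·(≡6) mod 7; (6|7)=-1, (6|7)=-1; (−1)^{1·3·3}·(-1)^3·(-1)^1 = -1.
v=13: a=13^-1·(≡3), b=13^1·(≡3) mod 13; (3|13)=+1, (3|13)=+1; (−1)^{-1·1·6}·(+1)^1·(+1)^-1 = +1.
v=5: a=5^4·(≡2), b=5^-4·(≡1) mod 5; (2|5)=-1, (1|5)=+1; (−1)^{4·-4·2}·(-1)^-4·(+1)^4 = +1.
Ram(-3003, -546) = {2, 3, 7, ∞}; no ℚ_2-point on the conic.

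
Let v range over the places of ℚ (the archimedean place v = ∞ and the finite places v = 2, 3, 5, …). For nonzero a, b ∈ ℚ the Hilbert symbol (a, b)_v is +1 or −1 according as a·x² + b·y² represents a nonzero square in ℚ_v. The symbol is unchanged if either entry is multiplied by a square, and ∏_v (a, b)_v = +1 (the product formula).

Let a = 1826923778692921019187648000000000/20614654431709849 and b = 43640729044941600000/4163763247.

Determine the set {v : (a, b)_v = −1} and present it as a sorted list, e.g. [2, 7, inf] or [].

[3, 13]

Mod squares: a ≡ 1430, b ≡ 1155. Check v ∈ {∞, 2, 3, 5, 7, 11, 13, 29, 37}.
v=11: a=11^5·(≡9), b=11^3·(≡8) mod 11; (9|11)=+1, (8|11)=-1; (−1)^{5·3·5}·(+1)^3·(-1)^5 = +1.
v=3: a=3^16·(≡2), b=3^11·(≡1) mod 3; (2|3)=-1, (1|3)=+1; (−1)^{16·11·1}·(-1)^11·(+1)^16 = -1.
v=37: a=37^4·(≡17), b=37^2·(≡8) mod 37; (17|37)=-1, (8|37)=-1; (−1)^{4·2·18}·(-1)^2·(-1)^4 = +1.
v=5: a=5^9·(≡4), b=5^5·(≡1) mod 5; (4|5)=+1, (1|5)=+1; (−1)^{9·5·2}·(+1)^5·(+1)^9 = +1.
v=29: a=29^-10·(≡7), b=29^-6·(≡22) mod 29; (7|29)=+1, (22|29)=+1; (−1)^{-10·-6·14}·(+1)^-6·(+1)^-10 = +1.
v=∞: 1430 > 0 and 1155 > 0  ⇒  (a,b)_∞ = +1.
v=13: a=13^3·(≡6), b=13^2·(≡2) mod 13; (6|13)=-1, (2|13)=-1; (−1)^{3·2·6}·(-1)^2·(-1)^3 = -1.
v=2: v_2(a)=15, v_2(b)=8; units ≡ 3, 3 (mod 8); ε·ε+αω+βω = 1·1+15·1+8·1 ≡ 0  ⇒  (a,b)_2 = +1.
v=7: a=7^-2·(≡2), b=7^-1·(≡2) mod 7; (2|7)=+1, (2|7)=+1; (−1)^{-2·-1·3}·(+1)^-1·(+1)^-2 = +1.
|Ram(1430, 1155)| = 2, even; anisotropic at {3, 13}.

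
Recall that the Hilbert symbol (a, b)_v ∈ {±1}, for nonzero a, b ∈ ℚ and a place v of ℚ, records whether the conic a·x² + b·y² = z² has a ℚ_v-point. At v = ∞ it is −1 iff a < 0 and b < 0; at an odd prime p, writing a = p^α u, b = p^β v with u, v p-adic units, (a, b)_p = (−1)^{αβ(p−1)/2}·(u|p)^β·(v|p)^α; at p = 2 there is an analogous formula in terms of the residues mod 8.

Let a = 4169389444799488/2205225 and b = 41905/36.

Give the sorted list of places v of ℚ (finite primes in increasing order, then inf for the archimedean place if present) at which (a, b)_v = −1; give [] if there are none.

[5, 7]

(a, b) ≡ (7, 145) mod (ℚ^×)²; places V = {2, 3, 5, 7, 11, 13, 17, 29, ∞}.
(a,b)_∞: sgn(7)=+, sgn(145)=+, so +1.
(a,b)_7: α=3, u≡1; β=0, v≡3 (mod 7); (1|7)=+1, (3|7)=-1; sign (−1)^0·+1^0·-1^3 = -1.
(a,b)_13: α=2, u≡8; β=0, v≡11 (mod 13); (8|13)=-1, (11|13)=-1; sign (−1)^0·-1^0·-1^2 = +1.
(a,b)_29: α=2, u≡28; β=1, v≡20 (mod 29); (28|29)=+1, (20|29)=+1; sign (−1)^0·+1^1·+1^2 = +1.
(a,b)_2: α=10, β=-2; u≡7, v≡1 (mod 8); ε(u)ε(v)=1·0, αω(v)=10·0, βω(u)=-2·0; sum ≡ 0  ⇒  +1.
(a,b)_17: α=4, u≡3; β=2, v≡13 (mod 17); (3|17)=-1, (13|17)=+1; sign (−1)^0·-1^2·+1^4 = +1.
(a,b)_11: α=-2, u≡7; β=0, v≡2 (mod 11); (7|11)=-1, (2|11)=-1; sign (−1)^0·-1^0·-1^-2 = +1.
(a,b)_5: α=-2, u≡2; β=1, v≡1 (mod 5); (2|5)=-1, (1|5)=+1; sign (−1)^0·-1^1·+1^-2 = -1.
(a,b)_3: α=-6, u≡1; β=-2, v≡1 (mod 3); (1|3)=+1, (1|3)=+1; sign (−1)^0·+1^-2·+1^-6 = +1.
|Ram(7, 145)| = 2, even; anisotropic at {5, 7}.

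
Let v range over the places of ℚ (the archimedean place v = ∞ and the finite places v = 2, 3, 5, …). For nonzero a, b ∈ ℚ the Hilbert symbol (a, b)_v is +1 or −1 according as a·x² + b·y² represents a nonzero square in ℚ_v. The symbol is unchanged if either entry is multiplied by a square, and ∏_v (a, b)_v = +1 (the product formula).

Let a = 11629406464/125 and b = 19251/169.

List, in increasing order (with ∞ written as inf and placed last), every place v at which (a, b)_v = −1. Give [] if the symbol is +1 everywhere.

[3, 13]

Mod squares: a ≡ 1344005, b ≡ 2139. Check v ∈ {∞, 2, 3, 5, 13, 23, 29, 31}.
v=31: a=31^1·(≡15), b=31^1·(≡20) mod 31; (15|31)=-1, (20|31)=+1; (−1)^{1·1·15}·(-1)^1·(+1)^1 = +1.
v=23: a=23^1·(≡21), b=23^1·(≡4) mod 23; (21|23)=-1, (4|23)=+1; (−1)^{1·1·11}·(-1)^1·(+1)^1 = +1.
v=13: a=13^3·(≡3), b=13^-2·(≡11) mod 13; (3|13)=+1, (11|13)=-1; (−1)^{3·-2·6}·(+1)^-2·(-1)^3 = -1.
v=3: a=3^0·(≡2), b=3^3·(≡2) mod 3; (2|3)=-1, (2|3)=-1; (−1)^{0·3·1}·(-1)^3·(-1)^0 = -1.
v=29: a=29^1·(≡21), b=29^0·(≡1) mod 29; (21|29)=-1, (1|29)=+1; (−1)^{1·0·14}·(-1)^0·(+1)^1 = +1.
v=2: v_2(a)=8, v_2(b)=0; units ≡ 5, 3 (mod 8); ε·ε+αω+βω = 0·1+8·1+0·1 ≡ 0  ⇒  (a,b)_2 = +1.
v=∞: 1344005 > 0 and 2139 > 0  ⇒  (a,b)_∞ = +1.
v=5: a=5^-3·(≡4), b=5^0·(≡4) mod 5; (4|5)=+1, (4|5)=+1; (−1)^{-3·0·2}·(+1)^0·(+1)^-3 = +1.
Ram(1344005, 2139) = {3, 13}; no ℚ_3-point on the conic.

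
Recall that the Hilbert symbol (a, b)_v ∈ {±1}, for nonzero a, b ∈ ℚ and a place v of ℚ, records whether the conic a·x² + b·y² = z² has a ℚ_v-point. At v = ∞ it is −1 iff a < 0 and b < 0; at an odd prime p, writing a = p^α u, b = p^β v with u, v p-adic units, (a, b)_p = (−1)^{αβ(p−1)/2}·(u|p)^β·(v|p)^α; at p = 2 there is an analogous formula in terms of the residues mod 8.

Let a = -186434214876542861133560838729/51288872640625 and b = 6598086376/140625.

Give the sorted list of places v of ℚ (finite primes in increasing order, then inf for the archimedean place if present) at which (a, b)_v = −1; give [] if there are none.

(a, b) ≡ (-24969, 20026) mod (ℚ^×)²; places V = {2, 3, 5, 7, 13, 17, 19, 23, 29, 31, 41, 43, 47, 53, ∞}.
(a,b)_43: α=2, u≡31; β=0, v≡35 (mod 43); (31|43)=+1, (35|43)=+1; sign (−1)^0·+1^0·+1^2 = +1.
(a,b)_5: α=-6, u≡4; β=-6, v≡4 (mod 5); (4|5)=+1, (4|5)=+1; sign (−1)^0·+1^-6·+1^-6 = +1.
(a,b)_47: α=-2, u≡41; β=0, v≡24 (mod 47); (41|47)=-1, (24|47)=+1; sign (−1)^0·-1^0·+1^-2 = +1.
(a,b)_31: α=2, u≡12; β=1, v≡30 (mod 31); (12|31)=-1, (30|31)=-1; sign (−1)^0·-1^1·-1^2 = -1.
(a,b)_7: α=5, u≡6; β=2, v≡5 (mod 7); (6|7)=-1, (5|7)=-1; sign (−1)^0·-1^2·-1^5 = -1.
(a,b)_2: α=0, β=3; u≡7, v≡5 (mod 8); ε(u)ε(v)=1·0, αω(v)=0·1, βω(u)=3·0; sum ≡ 0  ⇒  +1.
(a,b)_17: α=2, u≡9; β=1, v≡12 (mod 17); (9|17)=+1, (12|17)=-1; sign (−1)^0·+1^1·-1^2 = +1.
(a,b)_19: α=2, u≡11; β=1, v≡5 (mod 19); (11|19)=+1, (5|19)=+1; sign (−1)^0·+1^1·+1^2 = +1.
(a,b)_41: α=3, u≡35; β=2, v≡16 (mod 41); (35|41)=-1, (16|41)=+1; sign (−1)^0·-1^2·+1^3 = +1.
(a,b)_53: α=-2, u≡44; β=0, v≡39 (mod 53); (44|53)=+1, (39|53)=-1; sign (−1)^0·+1^0·-1^-2 = +1.
(a,b)_3: α=11, u≡2; β=-2, v≡1 (mod 3); (2|3)=-1, (1|3)=+1; sign (−1)^0·-1^-2·+1^11 = +1.
(a,b)_23: α=-2, u≡18; β=0, v≡13 (mod 23); (18|23)=+1, (13|23)=+1; sign (−1)^0·+1^0·+1^-2 = +1.
(a,b)_13: α=2, u≡9; β=0, v≡6 (mod 13); (9|13)=+1, (6|13)=-1; sign (−1)^0·+1^0·-1^2 = +1.
(a,b)_∞: sgn(-24969)=−, sgn(20026)=+, so +1.
(a,b)_29: α=1, u≡24; β=0, v≡28 (mod 29); (24|29)=+1, (28|29)=+1; sign (−1)^0·+1^0·+1^1 = +1.
(-24969, 20026 / ℚ) ramifies at {7, 31}: a division algebra.

[7, 31]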